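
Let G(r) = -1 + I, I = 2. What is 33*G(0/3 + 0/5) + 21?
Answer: 54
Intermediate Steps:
G(r) = 1 (G(r) = -1 + 2 = 1)
33*G(0/3 + 0/5) + 21 = 33*1 + 21 = 33 + 21 = 54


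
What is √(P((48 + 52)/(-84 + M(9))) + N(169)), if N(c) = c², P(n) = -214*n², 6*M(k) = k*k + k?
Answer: √133838921/69 ≈ 167.66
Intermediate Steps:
M(k) = k/6 + k²/6 (M(k) = (k*k + k)/6 = (k² + k)/6 = (k + k²)/6 = k/6 + k²/6)
√(P((48 + 52)/(-84 + M(9))) + N(169)) = √(-214*(48 + 52)²/(-84 + (⅙)*9*(1 + 9))² + 169²) = √(-214*10000/(-84 + (⅙)*9*10)² + 28561) = √(-214*10000/(-84 + 15)² + 28561) = √(-214*(100/(-69))² + 28561) = √(-214*(100*(-1/69))² + 28561) = √(-214*(-100/69)² + 28561) = √(-214*10000/4761 + 28561) = √(-2140000/4761 + 28561) = √(133838921/4761) = √133838921/69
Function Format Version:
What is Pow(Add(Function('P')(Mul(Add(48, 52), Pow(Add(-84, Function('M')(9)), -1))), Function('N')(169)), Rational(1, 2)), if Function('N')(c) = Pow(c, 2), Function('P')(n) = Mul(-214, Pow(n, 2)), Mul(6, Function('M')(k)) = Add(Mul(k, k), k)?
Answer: Mul(Rational(1, 69), Pow(133838921, Rational(1, 2))) ≈ 167.66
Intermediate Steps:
Function('M')(k) = Add(Mul(Rational(1, 6), k), Mul(Rational(1, 6), Pow(k, 2))) (Function('M')(k) = Mul(Rational(1, 6), Add(Mul(k, k), k)) = Mul(Rational(1, 6), Add(Pow(k, 2), k)) = Mul(Rational(1, 6), Add(k, Pow(k, 2))) = Add(Mul(Rational(1, 6), k), Mul(Rational(1, 6), Pow(k, 2))))
Pow(Add(Function('P')(Mul(Add(48, 52), Pow(Add(-84, Function('M')(9)), -1))), Function('N')(169)), Rational(1, 2)) = Pow(Add(Mul(-214, Pow(Mul(Add(48, 52), Pow(Add(-84, Mul(Rational(1, 6), 9, Add(1, 9))), -1)), 2)), Pow(169, 2)), Rational(1, 2)) = Pow(Add(Mul(-214, Pow(Mul(100, Pow(Add(-84, Mul(Rational(1, 6), 9, 10)), -1)), 2)), 28561), Rational(1, 2)) = Pow(Add(Mul(-214, Pow(Mul(100, Pow(Add(-84, 15), -1)), 2)), 28561), Rational(1, 2)) = Pow(Add(Mul(-214, Pow(Mul(100, Pow(-69, -1)), 2)), 28561), Rational(1, 2)) = Pow(Add(Mul(-214, Pow(Mul(100, Rational(-1, 69)), 2)), 28561), Rational(1, 2)) = Pow(Add(Mul(-214, Pow(Rational(-100, 69), 2)), 28561), Rational(1, 2)) = Pow(Add(Mul(-214, Rational(10000, 4761)), 28561), Rational(1, 2)) = Pow(Add(Rational(-2140000, 4761), 28561), Rational(1, 2)) = Pow(Rational(133838921, 4761), Rational(1, 2)) = Mul(Rational(1, 69), Pow(133838921, Rational(1, 2)))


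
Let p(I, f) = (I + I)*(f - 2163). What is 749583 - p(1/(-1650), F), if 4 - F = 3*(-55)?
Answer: 618403981/825 ≈ 7.4958e+5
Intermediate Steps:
F = 169 (F = 4 - 3*(-55) = 4 - 1*(-165) = 4 + 165 = 169)
p(I, f) = 2*I*(-2163 + f) (p(I, f) = (2*I)*(-2163 + f) = 2*I*(-2163 + f))
749583 - p(1/(-1650), F) = 749583 - 2*(-2163 + 169)/(-1650) = 749583 - 2*(-1)*(-1994)/1650 = 749583 - 1*1994/825 = 749583 - 1994/825 = 618403981/825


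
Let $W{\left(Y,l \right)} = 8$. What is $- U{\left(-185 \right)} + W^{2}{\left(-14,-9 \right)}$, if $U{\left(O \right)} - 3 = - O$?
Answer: $-124$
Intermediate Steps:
$U{\left(O \right)} = 3 - O$
$- U{\left(-185 \right)} + W^{2}{\left(-14,-9 \right)} = - (3 - -185) + 8^{2} = - (3 + 185) + 64 = \left(-1\right) 188 + 64 = -188 + 64 = -124$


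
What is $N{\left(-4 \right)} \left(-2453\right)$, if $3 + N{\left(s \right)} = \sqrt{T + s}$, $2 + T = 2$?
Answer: $7359 - 4906 i \approx 7359.0 - 4906.0 i$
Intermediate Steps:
$T = 0$ ($T = -2 + 2 = 0$)
$N{\left(s \right)} = -3 + \sqrt{s}$ ($N{\left(s \right)} = -3 + \sqrt{0 + s} = -3 + \sqrt{s}$)
$N{\left(-4 \right)} \left(-2453\right) = \left(-3 + \sqrt{-4}\right) \left(-2453\right) = \left(-3 + 2 i\right) \left(-2453\right) = 7359 - 4906 i$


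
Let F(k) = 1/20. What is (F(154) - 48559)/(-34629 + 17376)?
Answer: 971179/345060 ≈ 2.8145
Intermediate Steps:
F(k) = 1/20
(F(154) - 48559)/(-34629 + 17376) = (1/20 - 48559)/(-34629 + 17376) = -971179/20/(-17253) = -971179/20*(-1/17253) = 971179/345060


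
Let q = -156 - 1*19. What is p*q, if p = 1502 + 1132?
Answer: -460950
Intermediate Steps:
p = 2634
q = -175 (q = -156 - 19 = -175)
p*q = 2634*(-175) = -460950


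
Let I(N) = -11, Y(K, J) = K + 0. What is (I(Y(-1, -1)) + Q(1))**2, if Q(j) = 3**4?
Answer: 4900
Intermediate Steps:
Y(K, J) = K
Q(j) = 81
(I(Y(-1, -1)) + Q(1))**2 = (-11 + 81)**2 = 70**2 = 4900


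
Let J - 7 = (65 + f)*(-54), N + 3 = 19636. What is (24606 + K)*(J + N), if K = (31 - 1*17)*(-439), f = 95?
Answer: 203060000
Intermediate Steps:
N = 19633 (N = -3 + 19636 = 19633)
K = -6146 (K = (31 - 17)*(-439) = 14*(-439) = -6146)
J = -8633 (J = 7 + (65 + 95)*(-54) = 7 + 160*(-54) = 7 - 8640 = -8633)
(24606 + K)*(J + N) = (24606 - 6146)*(-8633 + 19633) = 18460*11000 = 203060000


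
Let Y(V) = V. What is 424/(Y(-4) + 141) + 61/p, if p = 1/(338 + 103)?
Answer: 3685861/137 ≈ 26904.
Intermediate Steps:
p = 1/441 ≈ 0.0022676
424/(Y(-4) + 141) + 61/p = 424/(-4 + 141) + 61/(1/441) = 424/137 + 61*441 = 424*(1/137) + 26901 = 424/137 + 26901 = 3685861/137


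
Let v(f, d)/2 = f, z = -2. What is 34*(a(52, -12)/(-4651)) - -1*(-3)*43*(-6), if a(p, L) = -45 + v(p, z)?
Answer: 3597868/4651 ≈ 773.57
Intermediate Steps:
v(f, d) = 2*f
a(p, L) = -45 + 2*p
34*(a(52, -12)/(-4651)) - -1*(-3)*43*(-6) = 34*((-45 + 2*52)/(-4651)) - -1*(-3)*43*(-6) = 34*((-45 + 104)*(-1/4651)) - 3*43*(-6) = 34*(59*(-1/4651)) - 129*(-6) = 34*(-59/4651) - 1*(-774) = -2006/4651 + 774 = 3597868/4651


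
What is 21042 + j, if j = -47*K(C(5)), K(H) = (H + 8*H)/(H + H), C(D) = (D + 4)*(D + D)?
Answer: 41661/2 ≈ 20831.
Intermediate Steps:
C(D) = 2*D*(4 + D) (C(D) = (4 + D)*(2*D) = 2*D*(4 + D))
K(H) = 9/2 (K(H) = (9*H)/((2*H)) = (9*H)*(1/(2*H)) = 9/2)
j = -423/2 (j = -47*9/2 = -423/2 ≈ -211.50)
21042 + j = 21042 - 423/2 = 41661/2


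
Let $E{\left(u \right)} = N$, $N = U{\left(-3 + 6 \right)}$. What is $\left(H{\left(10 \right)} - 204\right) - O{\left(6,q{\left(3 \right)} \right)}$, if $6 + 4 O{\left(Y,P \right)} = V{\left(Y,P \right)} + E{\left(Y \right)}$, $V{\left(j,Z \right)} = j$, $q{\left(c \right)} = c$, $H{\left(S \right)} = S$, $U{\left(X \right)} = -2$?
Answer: $- \frac{387}{2} \approx -193.5$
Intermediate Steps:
$N = -2$
$E{\left(u \right)} = -2$
$O{\left(Y,P \right)} = -2 + \frac{Y}{4}$ ($O{\left(Y,P \right)} = - \frac{3}{2} + \frac{Y - 2}{4} = - \frac{3}{2} + \frac{-2 + Y}{4} = - \frac{3}{2} + \left(- \frac{1}{2} + \frac{Y}{4}\right) = -2 + \frac{Y}{4}$)
$\left(H{\left(10 \right)} - 204\right) - O{\left(6,q{\left(3 \right)} \right)} = \left(10 - 204\right) - \left(-2 + \frac{1}{4} \cdot 6\right) = -194 - \left(-2 + \frac{3}{2}\right) = -194 - - \frac{1}{2} = -194 + \frac{1}{2} = - \frac{387}{2}$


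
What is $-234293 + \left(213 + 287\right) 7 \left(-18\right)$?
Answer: $-297293$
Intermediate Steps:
$-234293 + \left(213 + 287\right) 7 \left(-18\right) = -234293 + 500 \left(-126\right) = -234293 - 63000 = -297293$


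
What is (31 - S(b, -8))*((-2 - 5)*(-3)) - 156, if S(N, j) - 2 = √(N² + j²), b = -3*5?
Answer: 96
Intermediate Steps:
b = -15
S(N, j) = 2 + √(N² + j²)
(31 - S(b, -8))*((-2 - 5)*(-3)) - 156 = (31 - (2 + √((-15)² + (-8)²)))*((-2 - 5)*(-3)) - 156 = (31 - (2 + √(225 + 64)))*(-7*(-3)) - 156 = (31 - (2 + √289))*21 - 156 = (31 - (2 + 17))*21 - 156 = (31 - 1*19)*21 - 156 = (31 - 19)*21 - 156 = 12*21 - 156 = 252 - 156 = 96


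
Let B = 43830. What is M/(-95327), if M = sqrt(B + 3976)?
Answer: -sqrt(47806)/95327 ≈ -0.0022936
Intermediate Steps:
M = sqrt(47806) (M = sqrt(43830 + 3976) = sqrt(47806) ≈ 218.65)
M/(-95327) = sqrt(47806)/(-95327) = sqrt(47806)*(-1/95327) = -sqrt(47806)/95327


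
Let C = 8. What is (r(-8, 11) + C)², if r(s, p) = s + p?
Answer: 121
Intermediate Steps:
r(s, p) = p + s
(r(-8, 11) + C)² = ((11 - 8) + 8)² = (3 + 8)² = 11² = 121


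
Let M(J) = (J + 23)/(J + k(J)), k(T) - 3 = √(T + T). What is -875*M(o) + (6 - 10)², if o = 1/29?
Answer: -3665216/549 + 41750*√58/549 ≈ -6097.0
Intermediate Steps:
k(T) = 3 + √2*√T (k(T) = 3 + √(T + T) = 3 + √(2*T) = 3 + √2*√T)
o = 1/29 ≈ 0.034483
M(J) = (23 + J)/(3 + J + √2*√J) (M(J) = (J + 23)/(J + (3 + √2*√J)) = (23 + J)/(3 + J + √2*√J))
-875*M(o) + (6 - 10)² = -875*(23 + 1/29)/(3 + 1/29 + √2*√(1/29)) + (6 - 10)² = -875*668/((3 + 1/29 + √2*(√29/29))*29) + (-4)² = -875*668/((3 + 1/29 + √58/29)*29) + 16 = -875*668/((88/29 + √58/29)*29) + 16 = -584500/(29*(88/29 + √58/29)) + 16 = 16 - 584500/(29*(88/29 + √58/29))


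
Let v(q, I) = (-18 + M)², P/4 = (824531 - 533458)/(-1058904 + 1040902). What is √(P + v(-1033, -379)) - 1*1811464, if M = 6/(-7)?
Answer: -1811464 + √1154902738270/63007 ≈ -1.8114e+6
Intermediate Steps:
M = -6/7 (M = 6*(-⅐) = -6/7 ≈ -0.85714)
P = -582146/9001 (P = 4*((824531 - 533458)/(-1058904 + 1040902)) = 4*(291073/(-18002)) = 4*(291073*(-1/18002)) = 4*(-291073/18002) = -582146/9001 ≈ -64.676)
v(q, I) = 17424/49 (v(q, I) = (-18 - 6/7)² = (-132/7)² = 17424/49)
√(P + v(-1033, -379)) - 1*1811464 = √(-582146/9001 + 17424/49) - 1*1811464 = √(128308270/441049) - 1811464 = √1154902738270/63007 - 1811464 = -1811464 + √1154902738270/63007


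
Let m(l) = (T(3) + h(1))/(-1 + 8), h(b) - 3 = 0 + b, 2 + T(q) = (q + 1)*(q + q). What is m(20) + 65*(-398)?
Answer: -181064/7 ≈ -25866.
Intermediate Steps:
T(q) = -2 + 2*q*(1 + q) (T(q) = -2 + (q + 1)*(q + q) = -2 + (1 + q)*(2*q) = -2 + 2*q*(1 + q))
h(b) = 3 + b (h(b) = 3 + (0 + b) = 3 + b)
m(l) = 26/7 (m(l) = ((-2 + 2*3 + 2*3²) + (3 + 1))/(-1 + 8) = ((-2 + 6 + 2*9) + 4)/7 = ((-2 + 6 + 18) + 4)*(⅐) = (22 + 4)*(⅐) = 26*(⅐) = 26/7)
m(20) + 65*(-398) = 26/7 + 65*(-398) = 26/7 - 25870 = -181064/7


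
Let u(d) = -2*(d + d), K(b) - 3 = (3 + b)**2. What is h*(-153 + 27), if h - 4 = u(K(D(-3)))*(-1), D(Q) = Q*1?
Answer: -2016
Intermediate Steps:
D(Q) = Q
K(b) = 3 + (3 + b)**2
u(d) = -4*d
h = 16 (h = 4 - 4*(3 + (3 - 3)**2)*(-1) = 4 - 4*(3 + 0**2)*(-1) = 4 - 4*(3 + 0)*(-1) = 4 - 4*3*(-1) = 4 - 12*(-1) = 4 + 12 = 16)
h*(-153 + 27) = 16*(-153 + 27) = 16*(-126) = -2016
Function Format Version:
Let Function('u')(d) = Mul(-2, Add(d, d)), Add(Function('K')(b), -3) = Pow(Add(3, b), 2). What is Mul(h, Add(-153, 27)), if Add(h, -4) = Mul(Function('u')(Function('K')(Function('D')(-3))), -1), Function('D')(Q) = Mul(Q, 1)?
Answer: -2016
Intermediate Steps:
Function('D')(Q) = Q
Function('K')(b) = Add(3, Pow(Add(3, b), 2))
Function('u')(d) = Mul(-4, d) (Function('u')(d) = Mul(-2, Mul(2, d)) = Mul(-4, d))
h = 16 (h = Add(4, Mul(Mul(-4, Add(3, Pow(Add(3, -3), 2))), -1)) = Add(4, Mul(Mul(-4, Add(3, Pow(0, 2))), -1)) = Add(4, Mul(Mul(-4, Add(3, 0)), -1)) = Add(4, Mul(Mul(-4, 3), -1)) = Add(4, Mul(-12, -1)) = Add(4, 12) = 16)
Mul(h, Add(-153, 27)) = Mul(16, Add(-153, 27)) = Mul(16, -126) = -2016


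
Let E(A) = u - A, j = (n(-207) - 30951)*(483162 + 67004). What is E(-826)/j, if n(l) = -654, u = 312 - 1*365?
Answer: -773/17387996430 ≈ -4.4456e-8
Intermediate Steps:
u = -53 (u = 312 - 365 = -53)
j = -17387996430 (j = (-654 - 30951)*(483162 + 67004) = -31605*550166 = -17387996430)
E(A) = -53 - A
E(-826)/j = (-53 - 1*(-826))/(-17387996430) = (-53 + 826)*(-1/17387996430) = 773*(-1/17387996430) = -773/17387996430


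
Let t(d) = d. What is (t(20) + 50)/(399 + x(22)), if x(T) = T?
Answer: 70/421 ≈ 0.16627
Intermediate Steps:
(t(20) + 50)/(399 + x(22)) = (20 + 50)/(399 + 22) = 70/421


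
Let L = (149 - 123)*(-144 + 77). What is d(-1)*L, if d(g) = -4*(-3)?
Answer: -20904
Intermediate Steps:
d(g) = 12
L = -1742 (L = 26*(-67) = -1742)
d(-1)*L = 12*(-1742) = -20904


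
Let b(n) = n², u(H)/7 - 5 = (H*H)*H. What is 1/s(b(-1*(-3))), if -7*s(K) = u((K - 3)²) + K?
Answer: -7/326636 ≈ -2.1431e-5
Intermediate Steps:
u(H) = 35 + 7*H³ (u(H) = 35 + 7*((H*H)*H) = 35 + 7*(H²*H) = 35 + 7*H³)
s(K) = -5 - (-3 + K)⁶ - K/7 (s(K) = -((35 + 7*((K - 3)²)³) + K)/7 = -((35 + 7*((-3 + K)²)³) + K)/7 = -((35 + 7*(-3 + K)⁶) + K)/7 = -(35 + K + 7*(-3 + K)⁶)/7 = -5 - (-3 + K)⁶ - K/7)
1/s(b(-1*(-3))) = 1/(-5 - (-3 + (-1*(-3))²)⁶ - (-1*(-3))²/7) = 1/(-5 - (-3 + 3²)⁶ - ⅐*3²) = 1/(-5 - (-3 + 9)⁶ - ⅐*9) = 1/(-5 - 1*6⁶ - 9/7) = 1/(-5 - 1*46656 - 9/7) = 1/(-5 - 46656 - 9/7) = 1/(-326636/7) = -7/326636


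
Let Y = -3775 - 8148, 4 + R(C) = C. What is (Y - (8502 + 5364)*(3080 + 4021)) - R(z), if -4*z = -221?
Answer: -393897761/4 ≈ -9.8474e+7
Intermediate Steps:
z = 221/4 (z = -¼*(-221) = 221/4 ≈ 55.250)
R(C) = -4 + C
Y = -11923
(Y - (8502 + 5364)*(3080 + 4021)) - R(z) = (-11923 - (8502 + 5364)*(3080 + 4021)) - (-4 + 221/4) = (-11923 - 13866*7101) - 1*205/4 = (-11923 - 1*98462466) - 205/4 = (-11923 - 98462466) - 205/4 = -98474389 - 205/4 = -393897761/4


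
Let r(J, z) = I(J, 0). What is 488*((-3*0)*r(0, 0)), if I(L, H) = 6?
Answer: 0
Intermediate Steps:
r(J, z) = 6
488*((-3*0)*r(0, 0)) = 488*(-3*0*6) = 488*(0*6) = 488*0 = 0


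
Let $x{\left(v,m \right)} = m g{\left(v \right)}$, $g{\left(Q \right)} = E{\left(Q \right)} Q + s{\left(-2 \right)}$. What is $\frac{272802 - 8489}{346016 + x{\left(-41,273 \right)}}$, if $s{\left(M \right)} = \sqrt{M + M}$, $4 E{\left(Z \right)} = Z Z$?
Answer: $- \frac{18429349737988}{303852629984017} - \frac{2309038368 i}{303852629984017} \approx -0.060652 - 7.5992 \cdot 10^{-6} i$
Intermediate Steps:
$E{\left(Z \right)} = \frac{Z^{2}}{4}$ ($E{\left(Z \right)} = \frac{Z Z}{4} = \frac{Z^{2}}{4}$)
$s{\left(M \right)} = \sqrt{2} \sqrt{M}$ ($s{\left(M \right)} = \sqrt{2 M} = \sqrt{2} \sqrt{M}$)
$g{\left(Q \right)} = 2 i + \frac{Q^{3}}{4}$ ($g{\left(Q \right)} = \frac{Q^{2}}{4} Q + \sqrt{2} \sqrt{-2} = \frac{Q^{3}}{4} + \sqrt{2} i \sqrt{2} = \frac{Q^{3}}{4} + 2 i = 2 i + \frac{Q^{3}}{4}$)
$x{\left(v,m \right)} = m \left(2 i + \frac{v^{3}}{4}\right)$
$\frac{272802 - 8489}{346016 + x{\left(-41,273 \right)}} = \frac{272802 - 8489}{346016 + \frac{1}{4} \cdot 273 \left(\left(-41\right)^{3} + 8 i\right)} = \frac{264313}{346016 + \frac{1}{4} \cdot 273 \left(-68921 + 8 i\right)} = \frac{264313}{346016 - \left(\frac{18815433}{4} - 546 i\right)} = \frac{264313}{- \frac{17431369}{4} + 546 i} = 264313 \frac{16 \left(- \frac{17431369}{4} - 546 i\right)}{303852629984017} = \frac{4229008 \left(- \frac{17431369}{4} - 546 i\right)}{303852629984017}$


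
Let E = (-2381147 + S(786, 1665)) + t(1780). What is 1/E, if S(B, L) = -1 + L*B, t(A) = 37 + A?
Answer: -1/1070641 ≈ -9.3402e-7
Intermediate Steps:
S(B, L) = -1 + B*L
E = -1070641 (E = (-2381147 + (-1 + 786*1665)) + (37 + 1780) = (-2381147 + (-1 + 1308690)) + 1817 = (-2381147 + 1308689) + 1817 = -1072458 + 1817 = -1070641)
1/E = 1/(-1070641) = -1/1070641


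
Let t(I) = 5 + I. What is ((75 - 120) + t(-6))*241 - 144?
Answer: -11230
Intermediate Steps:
((75 - 120) + t(-6))*241 - 144 = ((75 - 120) + (5 - 6))*241 - 144 = (-45 - 1)*241 - 144 = -46*241 - 144 = -11086 - 144 = -11230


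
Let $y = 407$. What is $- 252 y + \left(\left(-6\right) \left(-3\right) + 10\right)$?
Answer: $-102536$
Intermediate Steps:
$- 252 y + \left(\left(-6\right) \left(-3\right) + 10\right) = \left(-252\right) 407 + \left(\left(-6\right) \left(-3\right) + 10\right) = -102564 + \left(18 + 10\right) = -102564 + 28 = -102536$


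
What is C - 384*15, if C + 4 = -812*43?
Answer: -40680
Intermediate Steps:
C = -34920 (C = -4 - 812*43 = -4 - 34916 = -34920)
C - 384*15 = -34920 - 384*15 = -34920 - 5760 = -40680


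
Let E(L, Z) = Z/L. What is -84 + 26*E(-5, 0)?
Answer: -84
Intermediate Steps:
-84 + 26*E(-5, 0) = -84 + 26*(0/(-5)) = -84 + 26*(0*(-⅕)) = -84 + 26*0 = -84 + 0 = -84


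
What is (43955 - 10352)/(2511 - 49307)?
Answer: -33603/46796 ≈ -0.71807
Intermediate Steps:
(43955 - 10352)/(2511 - 49307) = 33603/(-46796) = 33603*(-1/46796) = -33603/46796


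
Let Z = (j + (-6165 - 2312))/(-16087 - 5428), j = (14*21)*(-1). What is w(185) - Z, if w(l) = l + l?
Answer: 7951779/21515 ≈ 369.59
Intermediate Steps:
j = -294 (j = 294*(-1) = -294)
w(l) = 2*l
Z = 8771/21515 (Z = (-294 + (-6165 - 2312))/(-16087 - 5428) = (-294 - 8477)/(-21515) = -8771*(-1/21515) = 8771/21515 ≈ 0.40767)
w(185) - Z = 2*185 - 1*8771/21515 = 370 - 8771/21515 = 7951779/21515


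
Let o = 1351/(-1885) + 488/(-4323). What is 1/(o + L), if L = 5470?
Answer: 8148855/44567476597 ≈ 0.00018284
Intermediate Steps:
o = -6760253/8148855 (o = 1351*(-1/1885) + 488*(-1/4323) = -1351/1885 - 488/4323 = -6760253/8148855 ≈ -0.82960)
1/(o + L) = 1/(-6760253/8148855 + 5470) = 1/(44567476597/8148855) = 8148855/44567476597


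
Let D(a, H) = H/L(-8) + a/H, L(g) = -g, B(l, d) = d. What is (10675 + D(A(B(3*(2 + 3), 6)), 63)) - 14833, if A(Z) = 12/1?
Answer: -697189/168 ≈ -4149.9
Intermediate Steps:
A(Z) = 12 (A(Z) = 12*1 = 12)
D(a, H) = H/8 + a/H (D(a, H) = H/((-1*(-8))) + a/H = H/8 + a/H)
(10675 + D(A(B(3*(2 + 3), 6)), 63)) - 14833 = (10675 + ((⅛)*63 + 12/63)) - 14833 = (10675 + (63/8 + 12*(1/63))) - 14833 = (10675 + (63/8 + 4/21)) - 14833 = (10675 + 1355/168) - 14833 = 1794755/168 - 14833 = -697189/168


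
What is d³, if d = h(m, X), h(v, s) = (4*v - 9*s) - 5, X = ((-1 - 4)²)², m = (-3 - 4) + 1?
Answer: -180745466264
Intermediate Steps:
m = -6 (m = -7 + 1 = -6)
X = 625 (X = ((-5)²)² = 25² = 625)
h(v, s) = -5 - 9*s + 4*v (h(v, s) = (-9*s + 4*v) - 5 = -5 - 9*s + 4*v)
d = -5654 (d = -5 - 9*625 + 4*(-6) = -5 - 5625 - 24 = -5654)
d³ = (-5654)³ = -180745466264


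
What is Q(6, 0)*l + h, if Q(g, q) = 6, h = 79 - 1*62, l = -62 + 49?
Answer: -61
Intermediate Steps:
l = -13
h = 17 (h = 79 - 62 = 17)
Q(6, 0)*l + h = 6*(-13) + 17 = -78 + 17 = -61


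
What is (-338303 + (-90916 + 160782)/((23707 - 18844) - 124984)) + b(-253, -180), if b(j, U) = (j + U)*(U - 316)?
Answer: -14839217601/120121 ≈ -1.2354e+5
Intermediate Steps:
b(j, U) = (-316 + U)*(U + j) (b(j, U) = (U + j)*(-316 + U) = (-316 + U)*(U + j))
(-338303 + (-90916 + 160782)/((23707 - 18844) - 124984)) + b(-253, -180) = (-338303 + (-90916 + 160782)/((23707 - 18844) - 124984)) + ((-180)² - 316*(-180) - 316*(-253) - 180*(-253)) = (-338303 + 69866/(4863 - 124984)) + (32400 + 56880 + 79948 + 45540) = (-338303 + 69866/(-120121)) + 214768 = (-338303 + 69866*(-1/120121)) + 214768 = (-338303 - 69866/120121) + 214768 = -40637364529/120121 + 214768 = -14839217601/120121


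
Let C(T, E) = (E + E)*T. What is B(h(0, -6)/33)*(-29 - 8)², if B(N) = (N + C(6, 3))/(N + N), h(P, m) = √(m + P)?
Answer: 1369/2 - 135531*I*√6 ≈ 684.5 - 3.3198e+5*I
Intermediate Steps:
C(T, E) = 2*E*T (C(T, E) = (2*E)*T = 2*E*T)
h(P, m) = √(P + m)
B(N) = (36 + N)/(2*N) (B(N) = (N + 2*3*6)/(N + N) = (N + 36)/((2*N)) = (36 + N)*(1/(2*N)) = (36 + N)/(2*N))
B(h(0, -6)/33)*(-29 - 8)² = ((36 + √(0 - 6)/33)/(2*((√(0 - 6)/33))))*(-29 - 8)² = ((36 + √(-6)*(1/33))/(2*((√(-6)*(1/33)))))*(-37)² = ((36 + (I*√6)*(1/33))/(2*(((I*√6)*(1/33)))))*1369 = ((36 + I*√6/33)/(2*((I*√6/33))))*1369 = ((-11*I*√6/2)*(36 + I*√6/33)/2)*1369 = -11*I*√6*(36 + I*√6/33)/4*1369 = -15059*I*√6*(36 + I*√6/33)/4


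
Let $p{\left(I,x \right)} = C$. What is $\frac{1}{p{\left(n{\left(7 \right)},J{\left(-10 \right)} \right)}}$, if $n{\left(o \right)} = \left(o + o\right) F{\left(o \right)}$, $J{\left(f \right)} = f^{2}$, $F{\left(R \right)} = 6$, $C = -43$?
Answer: $- \frac{1}{43} \approx -0.023256$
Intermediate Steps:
$n{\left(o \right)} = 12 o$ ($n{\left(o \right)} = \left(o + o\right) 6 = 2 o 6 = 12 o$)
$p{\left(I,x \right)} = -43$
$\frac{1}{p{\left(n{\left(7 \right)},J{\left(-10 \right)} \right)}} = \frac{1}{-43} = - \frac{1}{43}$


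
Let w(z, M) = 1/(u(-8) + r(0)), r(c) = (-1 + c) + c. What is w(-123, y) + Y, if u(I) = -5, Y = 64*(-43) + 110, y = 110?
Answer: -15853/6 ≈ -2642.2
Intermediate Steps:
r(c) = -1 + 2*c
Y = -2642 (Y = -2752 + 110 = -2642)
w(z, M) = -1/6 (w(z, M) = 1/(-5 + (-1 + 2*0)) = 1/(-5 + (-1 + 0)) = 1/(-5 - 1) = 1/(-6) = -1/6)
w(-123, y) + Y = -1/6 - 2642 = -15853/6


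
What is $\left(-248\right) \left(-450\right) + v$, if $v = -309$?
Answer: $111291$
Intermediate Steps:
$\left(-248\right) \left(-450\right) + v = \left(-248\right) \left(-450\right) - 309 = 111600 - 309 = 111291$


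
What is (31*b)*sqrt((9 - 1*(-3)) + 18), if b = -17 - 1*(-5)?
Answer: -372*sqrt(30) ≈ -2037.5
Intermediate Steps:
b = -12 (b = -17 + 5 = -12)
(31*b)*sqrt((9 - 1*(-3)) + 18) = (31*(-12))*sqrt((9 - 1*(-3)) + 18) = -372*sqrt((9 + 3) + 18) = -372*sqrt(12 + 18) = -372*sqrt(30)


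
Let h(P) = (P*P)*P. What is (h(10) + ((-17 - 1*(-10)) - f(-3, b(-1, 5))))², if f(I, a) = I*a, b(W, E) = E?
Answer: 1016064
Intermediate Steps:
h(P) = P³ (h(P) = P²*P = P³)
(h(10) + ((-17 - 1*(-10)) - f(-3, b(-1, 5))))² = (10³ + ((-17 - 1*(-10)) - (-3)*5))² = (1000 + ((-17 + 10) - 1*(-15)))² = (1000 + (-7 + 15))² = (1000 + 8)² = 1008² = 1016064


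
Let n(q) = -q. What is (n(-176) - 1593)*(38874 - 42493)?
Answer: 5128123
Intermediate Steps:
(n(-176) - 1593)*(38874 - 42493) = (-1*(-176) - 1593)*(38874 - 42493) = (176 - 1593)*(-3619) = -1417*(-3619) = 5128123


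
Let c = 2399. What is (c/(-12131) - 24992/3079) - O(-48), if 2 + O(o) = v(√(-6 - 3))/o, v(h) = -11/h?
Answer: -235861775/37351349 + 11*I/144 ≈ -6.3147 + 0.076389*I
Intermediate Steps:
O(o) = -2 + 11*I/(3*o) (O(o) = -2 + (-11/√(-6 - 3))/o = -2 + (-11*(-I/3))/o = -2 + (-(-11)*I/3)/o = -2 + (11*I/3)/o = -2 + 11*I/(3*o))
(c/(-12131) - 24992/3079) - O(-48) = (2399/(-12131) - 24992/3079) - (-2 + (11/3)*I/(-48)) = (2399*(-1/12131) - 24992*1/3079) - (-2 + (11/3)*I*(-1/48)) = (-2399/12131 - 24992/3079) - (-2 - 11*I/144) = -310564473/37351349 + (2 + 11*I/144) = -235861775/37351349 + 11*I/144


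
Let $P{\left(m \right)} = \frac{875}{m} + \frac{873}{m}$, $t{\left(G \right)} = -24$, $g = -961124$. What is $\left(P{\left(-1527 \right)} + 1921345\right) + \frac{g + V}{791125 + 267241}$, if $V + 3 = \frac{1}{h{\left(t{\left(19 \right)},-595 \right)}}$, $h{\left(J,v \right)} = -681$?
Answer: $\frac{352432271314670551}{183430174107} \approx 1.9213 \cdot 10^{6}$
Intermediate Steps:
$V = - \frac{2044}{681}$ ($V = -3 + \frac{1}{-681} = -3 - \frac{1}{681} = - \frac{2044}{681} \approx -3.0015$)
$P{\left(m \right)} = \frac{1748}{m}$
$\left(P{\left(-1527 \right)} + 1921345\right) + \frac{g + V}{791125 + 267241} = \left(\frac{1748}{-1527} + 1921345\right) + \frac{-961124 - \frac{2044}{681}}{791125 + 267241} = \left(1748 \left(- \frac{1}{1527}\right) + 1921345\right) - \frac{654527488}{681 \cdot 1058366} = \left(- \frac{1748}{1527} + 1921345\right) - \frac{327263744}{360373623} = \frac{2933892067}{1527} - \frac{327263744}{360373623} = \frac{352432271314670551}{183430174107}$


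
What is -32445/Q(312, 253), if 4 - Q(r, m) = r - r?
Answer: -32445/4 ≈ -8111.3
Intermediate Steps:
Q(r, m) = 4 (Q(r, m) = 4 - (r - r) = 4 - 1*0 = 4 + 0 = 4)
-32445/Q(312, 253) = -32445/4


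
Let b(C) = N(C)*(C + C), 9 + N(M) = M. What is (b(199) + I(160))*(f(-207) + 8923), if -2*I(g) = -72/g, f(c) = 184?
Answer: 27546935563/40 ≈ 6.8867e+8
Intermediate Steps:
N(M) = -9 + M
b(C) = 2*C*(-9 + C) (b(C) = (-9 + C)*(C + C) = (-9 + C)*(2*C) = 2*C*(-9 + C))
I(g) = 36/g (I(g) = -(-36)/g = 36/g)
(b(199) + I(160))*(f(-207) + 8923) = (2*199*(-9 + 199) + 36/160)*(184 + 8923) = (2*199*190 + 36*(1/160))*9107 = (75620 + 9/40)*9107 = (3024809/40)*9107 = 27546935563/40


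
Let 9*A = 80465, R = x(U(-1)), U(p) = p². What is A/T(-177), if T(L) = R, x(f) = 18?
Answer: 80465/162 ≈ 496.70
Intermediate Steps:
R = 18
T(L) = 18
A = 80465/9 (A = (⅑)*80465 = 80465/9 ≈ 8940.6)
A/T(-177) = (80465/9)/18 = (80465/9)*(1/18) = 80465/162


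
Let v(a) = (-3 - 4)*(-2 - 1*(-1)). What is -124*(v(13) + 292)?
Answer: -37076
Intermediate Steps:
v(a) = 7 (v(a) = -7*(-2 + 1) = -7*(-1) = 7)
-124*(v(13) + 292) = -124*(7 + 292) = -124*299 = -37076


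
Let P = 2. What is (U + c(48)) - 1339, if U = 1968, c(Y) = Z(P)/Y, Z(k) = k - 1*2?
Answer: 629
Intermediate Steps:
Z(k) = -2 + k (Z(k) = k - 2 = -2 + k)
c(Y) = 0 (c(Y) = (-2 + 2)/Y = 0/Y = 0)
(U + c(48)) - 1339 = (1968 + 0) - 1339 = 1968 - 1339 = 629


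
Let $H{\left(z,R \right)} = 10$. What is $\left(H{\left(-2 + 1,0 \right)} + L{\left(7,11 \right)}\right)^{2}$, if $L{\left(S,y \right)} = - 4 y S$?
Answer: $88804$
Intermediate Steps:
$L{\left(S,y \right)} = - 4 S y$
$\left(H{\left(-2 + 1,0 \right)} + L{\left(7,11 \right)}\right)^{2} = \left(10 - 28 \cdot 11\right)^{2} = \left(10 - 308\right)^{2} = \left(-298\right)^{2} = 88804$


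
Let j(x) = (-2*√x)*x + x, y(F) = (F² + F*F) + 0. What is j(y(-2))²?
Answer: 2112 - 512*√2 ≈ 1387.9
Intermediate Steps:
y(F) = 2*F² (y(F) = (F² + F²) + 0 = 2*F² + 0 = 2*F²)
j(x) = x - 2*x^(3/2) (j(x) = -2*x^(3/2) + x = x - 2*x^(3/2))
j(y(-2))² = (2*(-2)² - 2*16*√2)² = (2*4 - 2*16*√2)² = (8 - 32*√2)²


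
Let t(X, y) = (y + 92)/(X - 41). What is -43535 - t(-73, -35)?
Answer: -87069/2 ≈ -43535.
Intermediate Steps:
t(X, y) = (92 + y)/(-41 + X)
-43535 - t(-73, -35) = -43535 - (92 - 35)/(-41 - 73) = -43535 - 57/(-114) = -43535 - (-1)*57/114 = -43535 - 1*(-½) = -43535 + ½ = -87069/2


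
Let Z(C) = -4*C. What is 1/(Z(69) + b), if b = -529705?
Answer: -1/529981 ≈ -1.8869e-6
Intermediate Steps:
1/(Z(69) + b) = 1/(-4*69 - 529705) = 1/(-276 - 529705) = 1/(-529981) = -1/529981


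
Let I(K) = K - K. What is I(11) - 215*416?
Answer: -89440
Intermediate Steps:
I(K) = 0
I(11) - 215*416 = 0 - 215*416 = 0 - 89440 = -89440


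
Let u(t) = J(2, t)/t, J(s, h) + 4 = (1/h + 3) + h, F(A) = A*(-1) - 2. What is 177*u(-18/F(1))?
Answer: 1829/12 ≈ 152.42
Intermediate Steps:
F(A) = -2 - A (F(A) = -A - 2 = -2 - A)
J(s, h) = -1 + h + 1/h (J(s, h) = -4 + ((1/h + 3) + h) = -4 + ((3 + 1/h) + h) = -4 + (3 + h + 1/h) = -1 + h + 1/h)
u(t) = (-1 + t + 1/t)/t
177*u(-18/F(1)) = 177*((1 + (-18/(-2 - 1*1))*(-1 - 18/(-2 - 1*1)))/(-18/(-2 - 1*1))²) = 177*((1 + (-18/(-2 - 1))*(-1 - 18/(-2 - 1)))/(-18/(-2 - 1))²) = 177*((1 + (-18/(-3))*(-1 - 18/(-3)))/(-18/(-3))²) = 177*((1 + (-18*(-⅓))*(-1 - 18*(-⅓)))/(-18*(-⅓))²) = 177*((1 + 6*(-1 + 6))/6²) = 177*((1 + 6*5)/36) = 177*((1 + 30)/36) = 177*((1/36)*31) = 177*(31/36) = 1829/12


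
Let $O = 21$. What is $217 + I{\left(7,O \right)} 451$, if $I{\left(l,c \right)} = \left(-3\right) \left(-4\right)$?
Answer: $5629$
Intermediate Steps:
$I{\left(l,c \right)} = 12$
$217 + I{\left(7,O \right)} 451 = 217 + 12 \cdot 451 = 217 + 5412 = 5629$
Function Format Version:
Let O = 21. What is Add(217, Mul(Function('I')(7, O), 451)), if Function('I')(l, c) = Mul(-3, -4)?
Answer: 5629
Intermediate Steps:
Function('I')(l, c) = 12
Add(217, Mul(Function('I')(7, O), 451)) = Add(217, Mul(12, 451)) = Add(217, 5412) = 5629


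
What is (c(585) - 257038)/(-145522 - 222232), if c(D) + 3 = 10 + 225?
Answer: 128403/183877 ≈ 0.69831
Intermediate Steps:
c(D) = 232 (c(D) = -3 + (10 + 225) = -3 + 235 = 232)
(c(585) - 257038)/(-145522 - 222232) = (232 - 257038)/(-145522 - 222232) = -256806/(-367754) = -256806*(-1/367754) = 128403/183877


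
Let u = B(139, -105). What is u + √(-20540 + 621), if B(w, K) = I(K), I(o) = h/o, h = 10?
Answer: -2/21 + I*√19919 ≈ -0.095238 + 141.13*I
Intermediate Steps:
I(o) = 10/o
B(w, K) = 10/K
u = -2/21 (u = 10/(-105) = 10*(-1/105) = -2/21 ≈ -0.095238)
u + √(-20540 + 621) = -2/21 + √(-20540 + 621) = -2/21 + √(-19919) = -2/21 + I*√19919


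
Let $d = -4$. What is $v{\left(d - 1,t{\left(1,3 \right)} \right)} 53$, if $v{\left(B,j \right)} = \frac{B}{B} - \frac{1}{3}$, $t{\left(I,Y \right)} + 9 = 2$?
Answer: $\frac{106}{3} \approx 35.333$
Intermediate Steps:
$t{\left(I,Y \right)} = -7$ ($t{\left(I,Y \right)} = -9 + 2 = -7$)
$v{\left(B,j \right)} = \frac{2}{3}$ ($v{\left(B,j \right)} = 1 - \frac{1}{3} = \frac{2}{3}$)
$v{\left(d - 1,t{\left(1,3 \right)} \right)} 53 = \frac{2}{3} \cdot 53 = \frac{106}{3}$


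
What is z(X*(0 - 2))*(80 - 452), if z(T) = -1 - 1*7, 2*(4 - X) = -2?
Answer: 2976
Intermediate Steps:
X = 5 (X = 4 - 1/2*(-2) = 4 + 1 = 5)
z(T) = -8 (z(T) = -1 - 7 = -8)
z(X*(0 - 2))*(80 - 452) = -8*(80 - 452) = -8*(-372) = 2976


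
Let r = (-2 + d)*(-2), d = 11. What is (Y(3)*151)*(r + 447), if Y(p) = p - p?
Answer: 0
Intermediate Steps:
Y(p) = 0
r = -18 (r = (-2 + 11)*(-2) = 9*(-2) = -18)
(Y(3)*151)*(r + 447) = (0*151)*(-18 + 447) = 0*429 = 0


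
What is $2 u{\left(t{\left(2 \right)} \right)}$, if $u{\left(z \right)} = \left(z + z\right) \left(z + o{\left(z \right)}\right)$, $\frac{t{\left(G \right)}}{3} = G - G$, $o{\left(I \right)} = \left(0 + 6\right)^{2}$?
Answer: $0$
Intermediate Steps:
$o{\left(I \right)} = 36$ ($o{\left(I \right)} = 6^{2} = 36$)
$t{\left(G \right)} = 0$ ($t{\left(G \right)} = 3 \left(G - G\right) = 3 \cdot 0 = 0$)
$u{\left(z \right)} = 2 z \left(36 + z\right)$ ($u{\left(z \right)} = \left(z + z\right) \left(z + 36\right) = 2 z \left(36 + z\right)$)
$2 u{\left(t{\left(2 \right)} \right)} = 2 \cdot 2 \cdot 0 \left(36 + 0\right) = 2 \cdot 2 \cdot 0 \cdot 36 = 2 \cdot 0 = 0$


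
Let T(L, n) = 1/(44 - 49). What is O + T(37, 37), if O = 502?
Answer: 2509/5 ≈ 501.80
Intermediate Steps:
T(L, n) = -⅕ (T(L, n) = 1/(-5) = -⅕)
O + T(37, 37) = 502 - ⅕ = 2509/5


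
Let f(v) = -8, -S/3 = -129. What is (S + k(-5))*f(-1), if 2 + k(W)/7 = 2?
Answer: -3096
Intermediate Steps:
S = 387 (S = -3*(-129) = 387)
k(W) = 0 (k(W) = -14 + 7*2 = -14 + 14 = 0)
(S + k(-5))*f(-1) = (387 + 0)*(-8) = 387*(-8) = -3096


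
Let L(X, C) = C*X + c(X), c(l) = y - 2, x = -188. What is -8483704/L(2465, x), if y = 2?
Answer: 2120926/115855 ≈ 18.307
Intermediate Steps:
c(l) = 0 (c(l) = 2 - 2 = 0)
L(X, C) = C*X (L(X, C) = C*X + 0 = C*X)
-8483704/L(2465, x) = -8483704/((-188*2465)) = -8483704/(-463420) = -8483704*(-1/463420) = 2120926/115855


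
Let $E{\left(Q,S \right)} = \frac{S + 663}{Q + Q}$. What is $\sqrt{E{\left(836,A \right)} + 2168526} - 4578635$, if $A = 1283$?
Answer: $-4578635 + \frac{\sqrt{378893740181}}{418} \approx -4.5772 \cdot 10^{6}$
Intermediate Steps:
$E{\left(Q,S \right)} = \frac{663 + S}{2 Q}$
$\sqrt{E{\left(836,A \right)} + 2168526} - 4578635 = \sqrt{\frac{663 + 1283}{2 \cdot 836} + 2168526} - 4578635 = \sqrt{\frac{1}{2} \cdot \frac{1}{836} \cdot 1946 + 2168526} - 4578635 = \sqrt{\frac{973}{836} + 2168526} - 4578635 = \sqrt{\frac{1812888709}{836}} - 4578635 = \frac{\sqrt{378893740181}}{418} - 4578635 = -4578635 + \frac{\sqrt{378893740181}}{418}$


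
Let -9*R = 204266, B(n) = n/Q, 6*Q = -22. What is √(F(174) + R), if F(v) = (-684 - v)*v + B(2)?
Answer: 2*I*√46823942/33 ≈ 414.72*I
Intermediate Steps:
Q = -11/3 (Q = (⅙)*(-22) = -11/3 ≈ -3.6667)
B(n) = -3*n/11 (B(n) = n/(-11/3) = n*(-3/11) = -3*n/11)
R = -204266/9 (R = -⅑*204266 = -204266/9 ≈ -22696.)
F(v) = -6/11 + v*(-684 - v) (F(v) = (-684 - v)*v - 3/11*2 = v*(-684 - v) - 6/11 = -6/11 + v*(-684 - v))
√(F(174) + R) = √((-6/11 - 1*174² - 684*174) - 204266/9) = √((-6/11 - 1*30276 - 119016) - 204266/9) = √((-6/11 - 30276 - 119016) - 204266/9) = √(-1642218/11 - 204266/9) = √(-17026888/99) = 2*I*√46823942/33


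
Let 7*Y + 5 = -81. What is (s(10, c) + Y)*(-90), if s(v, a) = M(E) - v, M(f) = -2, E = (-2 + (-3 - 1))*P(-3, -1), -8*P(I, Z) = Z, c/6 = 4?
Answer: 15300/7 ≈ 2185.7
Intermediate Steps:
c = 24 (c = 6*4 = 24)
P(I, Z) = -Z/8
Y = -86/7 (Y = -5/7 + (⅐)*(-81) = -5/7 - 81/7 = -86/7 ≈ -12.286)
E = -¾ (E = (-2 + (-3 - 1))*(-⅛*(-1)) = (-2 - 4)*(⅛) = -6*⅛ = -¾ ≈ -0.75000)
s(v, a) = -2 - v
(s(10, c) + Y)*(-90) = ((-2 - 1*10) - 86/7)*(-90) = ((-2 - 10) - 86/7)*(-90) = (-12 - 86/7)*(-90) = -170/7*(-90) = 15300/7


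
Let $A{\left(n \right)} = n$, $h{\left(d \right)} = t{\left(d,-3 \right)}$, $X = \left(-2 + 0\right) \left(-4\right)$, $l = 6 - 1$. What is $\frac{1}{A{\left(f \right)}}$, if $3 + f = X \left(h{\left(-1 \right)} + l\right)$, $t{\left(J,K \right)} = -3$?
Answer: $\frac{1}{13} \approx 0.076923$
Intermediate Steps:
$l = 5$ ($l = 6 - 1 = 5$)
$X = 8$ ($X = \left(-2\right) \left(-4\right) = 8$)
$h{\left(d \right)} = -3$
$f = 13$ ($f = -3 + 8 \left(-3 + 5\right) = -3 + 8 \cdot 2 = -3 + 16 = 13$)
$\frac{1}{A{\left(f \right)}} = \frac{1}{13}$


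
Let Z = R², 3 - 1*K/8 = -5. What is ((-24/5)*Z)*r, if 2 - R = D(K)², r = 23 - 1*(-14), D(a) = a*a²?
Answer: -4193461436544153368399328/5 ≈ -8.3869e+23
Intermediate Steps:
K = 64 (K = 24 - 8*(-5) = 24 + 40 = 64)
D(a) = a³
r = 37 (r = 23 + 14 = 37)
R = -68719476734 (R = 2 - (64³)² = 2 - 1*262144² = 2 - 1*68719476736 = 2 - 68719476736 = -68719476734)
Z = 4722366482594767306756 (Z = (-68719476734)² = 4722366482594767306756)
((-24/5)*Z)*r = (-24/5*4722366482594767306756)*37 = (-4*6/5*4722366482594767306756)*37 = -24/5*4722366482594767306756*37 = -113336795582274415362144/5*37 = -4193461436544153368399328/5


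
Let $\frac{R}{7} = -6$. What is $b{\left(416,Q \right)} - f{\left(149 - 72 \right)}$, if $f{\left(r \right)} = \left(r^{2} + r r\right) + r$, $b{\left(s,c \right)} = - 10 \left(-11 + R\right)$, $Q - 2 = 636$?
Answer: $-11405$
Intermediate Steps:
$R = -42$ ($R = 7 \left(-6\right) = -42$)
$Q = 638$ ($Q = 2 + 636 = 638$)
$b{\left(s,c \right)} = 530$ ($b{\left(s,c \right)} = - 10 \left(-11 - 42\right) = \left(-10\right) \left(-53\right) = 530$)
$f{\left(r \right)} = r + 2 r^{2}$ ($f{\left(r \right)} = \left(r^{2} + r^{2}\right) + r = 2 r^{2} + r = r + 2 r^{2}$)
$b{\left(416,Q \right)} - f{\left(149 - 72 \right)} = 530 - \left(149 - 72\right) \left(1 + 2 \left(149 - 72\right)\right) = 530 - 77 \left(1 + 2 \cdot 77\right) = 530 - 77 \left(1 + 154\right) = 530 - 77 \cdot 155 = 530 - 11935 = -11405$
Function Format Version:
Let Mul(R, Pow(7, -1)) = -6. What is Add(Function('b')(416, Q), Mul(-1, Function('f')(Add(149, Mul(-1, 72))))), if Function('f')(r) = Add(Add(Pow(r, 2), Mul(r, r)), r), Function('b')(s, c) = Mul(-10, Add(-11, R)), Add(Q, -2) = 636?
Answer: -11405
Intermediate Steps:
R = -42 (R = Mul(7, -6) = -42)
Q = 638 (Q = Add(2, 636) = 638)
Function('b')(s, c) = 530 (Function('b')(s, c) = Mul(-10, Add(-11, -42)) = Mul(-10, -53) = 530)
Function('f')(r) = Add(r, Mul(2, Pow(r, 2))) (Function('f')(r) = Add(Add(Pow(r, 2), Pow(r, 2)), r) = Add(Mul(2, Pow(r, 2)), r) = Add(r, Mul(2, Pow(r, 2))))
Add(Function('b')(416, Q), Mul(-1, Function('f')(Add(149, Mul(-1, 72))))) = Add(530, Mul(-1, Mul(Add(149, Mul(-1, 72)), Add(1, Mul(2, Add(149, Mul(-1, 72))))))) = Add(530, Mul(-1, Mul(Add(149, -72), Add(1, Mul(2, Add(149, -72)))))) = Add(530, Mul(-1, Mul(77, Add(1, Mul(2, 77))))) = Add(530, Mul(-1, Mul(77, Add(1, 154)))) = Add(530, Mul(-1, Mul(77, 155))) = Add(530, Mul(-1, 11935)) = Add(530, -11935) = -11405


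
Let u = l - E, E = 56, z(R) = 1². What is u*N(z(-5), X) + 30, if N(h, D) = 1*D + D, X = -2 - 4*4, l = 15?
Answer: 1506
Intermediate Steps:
z(R) = 1
X = -18 (X = -2 - 16 = -18)
u = -41 (u = 15 - 1*56 = 15 - 56 = -41)
N(h, D) = 2*D (N(h, D) = D + D = 2*D)
u*N(z(-5), X) + 30 = -82*(-18) + 30 = -41*(-36) + 30 = 1476 + 30 = 1506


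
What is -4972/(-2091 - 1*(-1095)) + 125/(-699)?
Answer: 279244/58017 ≈ 4.8131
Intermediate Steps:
-4972/(-2091 - 1*(-1095)) + 125/(-699) = -4972/(-2091 + 1095) + 125*(-1/699) = -4972/(-996) - 125/699 = -4972*(-1/996) - 125/699 = 1243/249 - 125/699 = 279244/58017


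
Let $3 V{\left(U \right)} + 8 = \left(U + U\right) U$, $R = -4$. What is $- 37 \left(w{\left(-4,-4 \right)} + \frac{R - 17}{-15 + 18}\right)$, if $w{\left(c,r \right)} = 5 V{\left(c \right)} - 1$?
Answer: $-1184$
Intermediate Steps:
$V{\left(U \right)} = - \frac{8}{3} + \frac{2 U^{2}}{3}$ ($V{\left(U \right)} = - \frac{8}{3} + \frac{\left(U + U\right) U}{3} = - \frac{8}{3} + \frac{2 U U}{3} = - \frac{8}{3} + \frac{2 U^{2}}{3}$)
$w{\left(c,r \right)} = - \frac{43}{3} + \frac{10 c^{2}}{3}$ ($w{\left(c,r \right)} = 5 \left(- \frac{8}{3} + \frac{2 c^{2}}{3}\right) - 1 = \left(- \frac{40}{3} + \frac{10 c^{2}}{3}\right) - 1 = - \frac{43}{3} + \frac{10 c^{2}}{3}$)
$- 37 \left(w{\left(-4,-4 \right)} + \frac{R - 17}{-15 + 18}\right) = - 37 \left(\left(- \frac{43}{3} + \frac{10 \left(-4\right)^{2}}{3}\right) + \frac{-4 - 17}{-15 + 18}\right) = - 37 \left(\left(- \frac{43}{3} + \frac{10}{3} \cdot 16\right) - \frac{21}{3}\right) = - 37 \left(\left(- \frac{43}{3} + \frac{160}{3}\right) - 7\right) = - 37 \left(39 - 7\right) = \left(-37\right) 32 = -1184$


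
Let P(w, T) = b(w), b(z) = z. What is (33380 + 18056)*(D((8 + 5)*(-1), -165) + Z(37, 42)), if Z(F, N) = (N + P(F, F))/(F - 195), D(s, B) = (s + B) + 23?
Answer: -7998298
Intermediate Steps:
P(w, T) = w
D(s, B) = 23 + B + s (D(s, B) = (B + s) + 23 = 23 + B + s)
Z(F, N) = (F + N)/(-195 + F) (Z(F, N) = (N + F)/(F - 195) = (F + N)/(-195 + F))
(33380 + 18056)*(D((8 + 5)*(-1), -165) + Z(37, 42)) = (33380 + 18056)*((23 - 165 + (8 + 5)*(-1)) + (37 + 42)/(-195 + 37)) = 51436*((23 - 165 + 13*(-1)) + 79/(-158)) = 51436*((23 - 165 - 13) - 1/158*79) = 51436*(-155 - 1/2) = 51436*(-311/2) = -7998298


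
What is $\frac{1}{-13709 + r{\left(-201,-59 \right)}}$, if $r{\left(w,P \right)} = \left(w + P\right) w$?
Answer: $\frac{1}{38551} \approx 2.594 \cdot 10^{-5}$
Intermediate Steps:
$r{\left(w,P \right)} = w \left(P + w\right)$ ($r{\left(w,P \right)} = \left(P + w\right) w = w \left(P + w\right)$)
$\frac{1}{-13709 + r{\left(-201,-59 \right)}} = \frac{1}{-13709 - 201 \left(-59 - 201\right)} = \frac{1}{-13709 - -52260} = \frac{1}{-13709 + 52260} = \frac{1}{38551}$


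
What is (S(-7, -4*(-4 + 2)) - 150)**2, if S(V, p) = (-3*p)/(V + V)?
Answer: 1077444/49 ≈ 21989.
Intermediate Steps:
S(V, p) = -3*p/(2*V) (S(V, p) = (-3*p)/((2*V)) = (-3*p)*(1/(2*V)) = -3*p/(2*V))
(S(-7, -4*(-4 + 2)) - 150)**2 = (-3/2*(-4*(-4 + 2))/(-7) - 150)**2 = (-3/2*(-4*(-2))*(-1/7) - 150)**2 = (-3/2*8*(-1/7) - 150)**2 = (12/7 - 150)**2 = (-1038/7)**2 = 1077444/49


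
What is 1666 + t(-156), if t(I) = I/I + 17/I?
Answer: 260035/156 ≈ 1666.9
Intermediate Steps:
t(I) = 1 + 17/I
1666 + t(-156) = 1666 + (17 - 156)/(-156) = 1666 - 1/156*(-139) = 1666 + 139/156 = 260035/156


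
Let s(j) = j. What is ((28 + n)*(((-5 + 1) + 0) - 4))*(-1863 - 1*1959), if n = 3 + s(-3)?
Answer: 856128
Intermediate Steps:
n = 0 (n = 3 - 3 = 0)
((28 + n)*(((-5 + 1) + 0) - 4))*(-1863 - 1*1959) = ((28 + 0)*(((-5 + 1) + 0) - 4))*(-1863 - 1*1959) = (28*((-4 + 0) - 4))*(-1863 - 1959) = (28*(-4 - 4))*(-3822) = (28*(-8))*(-3822) = -224*(-3822) = 856128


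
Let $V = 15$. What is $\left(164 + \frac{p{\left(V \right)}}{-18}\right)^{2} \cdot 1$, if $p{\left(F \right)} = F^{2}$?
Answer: $\frac{91809}{4} \approx 22952.0$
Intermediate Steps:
$\left(164 + \frac{p{\left(V \right)}}{-18}\right)^{2} \cdot 1 = \left(164 + \frac{15^{2}}{-18}\right)^{2} \cdot 1 = \left(164 + 225 \left(- \frac{1}{18}\right)\right)^{2} \cdot 1 = \left(164 - \frac{25}{2}\right)^{2} \cdot 1 = \left(\frac{303}{2}\right)^{2} \cdot 1 = \frac{91809}{4} \cdot 1 = \frac{91809}{4}$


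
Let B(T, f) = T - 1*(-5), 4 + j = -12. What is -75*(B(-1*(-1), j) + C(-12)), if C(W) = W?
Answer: 450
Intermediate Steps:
j = -16 (j = -4 - 12 = -16)
B(T, f) = 5 + T (B(T, f) = T + 5 = 5 + T)
-75*(B(-1*(-1), j) + C(-12)) = -75*((5 - 1*(-1)) - 12) = -75*((5 + 1) - 12) = -75*(6 - 12) = -75*(-6) = 450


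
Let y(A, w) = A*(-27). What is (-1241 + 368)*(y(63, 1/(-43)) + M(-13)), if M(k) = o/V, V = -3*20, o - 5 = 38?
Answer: 29711973/20 ≈ 1.4856e+6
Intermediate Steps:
o = 43 (o = 5 + 38 = 43)
V = -60
y(A, w) = -27*A
M(k) = -43/60 (M(k) = 43/(-60) = 43*(-1/60) = -43/60)
(-1241 + 368)*(y(63, 1/(-43)) + M(-13)) = (-1241 + 368)*(-27*63 - 43/60) = -873*(-1701 - 43/60) = -873*(-102103/60) = 29711973/20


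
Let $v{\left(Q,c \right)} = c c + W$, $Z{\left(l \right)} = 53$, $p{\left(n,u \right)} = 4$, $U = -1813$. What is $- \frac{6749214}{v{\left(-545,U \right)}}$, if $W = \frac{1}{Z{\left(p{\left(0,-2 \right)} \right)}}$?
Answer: $- \frac{59618057}{29034893} \approx -2.0533$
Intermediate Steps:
$W = \frac{1}{53} \approx 0.018868$
$v{\left(Q,c \right)} = \frac{1}{53} + c^{2}$ ($v{\left(Q,c \right)} = c c + \frac{1}{53} = c^{2} + \frac{1}{53} = \frac{1}{53} + c^{2}$)
$- \frac{6749214}{v{\left(-545,U \right)}} = - \frac{6749214}{\frac{1}{53} + \left(-1813\right)^{2}} = - \frac{6749214}{\frac{1}{53} + 3286969} = - \frac{6749214}{\frac{174209358}{53}} = \left(-6749214\right) \frac{53}{174209358} = - \frac{59618057}{29034893}$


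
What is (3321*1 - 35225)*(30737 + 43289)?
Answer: -2361725504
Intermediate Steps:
(3321*1 - 35225)*(30737 + 43289) = (3321 - 35225)*74026 = -31904*74026 = -2361725504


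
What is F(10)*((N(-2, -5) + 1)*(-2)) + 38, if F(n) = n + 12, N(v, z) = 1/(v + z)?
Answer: 2/7 ≈ 0.28571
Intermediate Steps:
F(n) = 12 + n
F(10)*((N(-2, -5) + 1)*(-2)) + 38 = (12 + 10)*((1/(-2 - 5) + 1)*(-2)) + 38 = 22*((1/(-7) + 1)*(-2)) + 38 = 22*((-⅐ + 1)*(-2)) + 38 = 22*((6/7)*(-2)) + 38 = 22*(-12/7) + 38 = -264/7 + 38 = 2/7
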